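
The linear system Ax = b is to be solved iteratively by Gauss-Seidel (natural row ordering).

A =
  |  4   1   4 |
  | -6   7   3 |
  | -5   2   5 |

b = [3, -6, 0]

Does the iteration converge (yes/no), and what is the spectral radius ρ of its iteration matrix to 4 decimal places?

A = D + L + U where D = diag(4, 7, 5).
Gauss-Seidel: T = -(D+L)⁻¹U, row 0 first, T[0,1] = -(1)/(4) = -0.2500; later rows by forward substitution.
  T[0,:] = [+0.0000, -0.2500, -1.0000]
  T[1,:] = [+0.0000, -0.2143, -1.2857]
  T[2,:] = [+0.0000, -0.1643, -0.4857]
eigenvalue magnitudes: 0.8292, 0.1292, 0.0000.
ρ(T) = max|λ| = 0.8292; 0.8292 < 1: convergent.

yes, ρ = 0.8292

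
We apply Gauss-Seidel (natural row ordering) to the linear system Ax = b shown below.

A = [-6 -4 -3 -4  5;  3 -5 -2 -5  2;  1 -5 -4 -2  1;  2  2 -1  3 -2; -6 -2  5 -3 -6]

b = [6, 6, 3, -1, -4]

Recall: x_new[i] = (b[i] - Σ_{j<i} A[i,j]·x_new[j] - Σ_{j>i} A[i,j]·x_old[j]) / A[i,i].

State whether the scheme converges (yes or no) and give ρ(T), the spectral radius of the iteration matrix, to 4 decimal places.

no, ρ = 1.5220

Let D = diag(-6, -5, -4, 3, -6); L, U the strict triangles.
T_GS = -(D+L)⁻¹U: row 0 first, T[0,3] = -(-4)/(-6) = -0.6667; later rows by forward substitution.
  T[0,:] = [+0.0000, -0.6667, -0.5000, -0.6667, +0.8333]
  T[1,:] = [+0.0000, -0.4000, -0.7000, -1.4000, +0.9000]
  T[2,:] = [+0.0000, +0.3333, +0.7500, +1.0833, -0.6667]
  T[3,:] = [+0.0000, +0.8222, +1.0500, +1.7389, -0.7111]
  T[4,:] = [+0.0000, +0.6667, +0.8333, +1.1667, -1.3333]
|eigenvalues of T|: 1.5220, 1.0754, 0.2330, 0.2330, 0.0000.
spectral radius ρ = 1.5220; 1.5220 > 1, so it fails to converge.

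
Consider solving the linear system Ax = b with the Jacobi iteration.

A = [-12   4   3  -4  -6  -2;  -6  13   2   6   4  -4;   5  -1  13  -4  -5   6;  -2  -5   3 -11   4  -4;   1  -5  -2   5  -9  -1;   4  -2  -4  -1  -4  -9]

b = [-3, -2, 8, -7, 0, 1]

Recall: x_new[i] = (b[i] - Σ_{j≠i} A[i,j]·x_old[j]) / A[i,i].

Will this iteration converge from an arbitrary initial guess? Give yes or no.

no

A = D + L + U where D = diag(-12, 13, 13, -11, -9, -9).
Jacobi T = -D⁻¹(L+U): T[5,2] = -(-4)/(-9) = -0.4444; T[5,5] = 0.
  T[0,:] = [+0.0000  +0.3333  +0.2500  -0.3333  -0.5000  -0.1667]
  T[1,:] = [+0.4615  +0.0000  -0.1538  -0.4615  -0.3077  +0.3077]
  T[2,:] = [-0.3846  +0.0769  +0.0000  +0.3077  +0.3846  -0.4615]
  T[3,:] = [-0.1818  -0.4545  +0.2727  +0.0000  +0.3636  -0.3636]
  T[4,:] = [+0.1111  -0.5556  -0.2222  +0.5556  +0.0000  -0.1111]
  T[5,:] = [+0.4444  -0.2222  -0.4444  -0.1111  -0.4444  +0.0000]
moduli |λ_i(T)| = 1.2775, 0.5853, 0.5853, 0.5510, 0.3707, 0.0647.
ρ = 1.2775; 1.2775 > 1, so it fails to converge.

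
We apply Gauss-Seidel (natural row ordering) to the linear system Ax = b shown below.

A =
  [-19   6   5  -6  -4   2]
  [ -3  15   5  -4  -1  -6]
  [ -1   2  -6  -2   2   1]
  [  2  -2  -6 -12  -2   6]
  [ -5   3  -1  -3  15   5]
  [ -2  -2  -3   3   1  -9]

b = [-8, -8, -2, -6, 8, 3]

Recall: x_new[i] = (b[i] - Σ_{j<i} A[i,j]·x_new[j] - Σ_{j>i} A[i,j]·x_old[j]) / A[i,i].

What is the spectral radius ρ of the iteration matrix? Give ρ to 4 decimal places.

0.6182

Split A = D + L + U, D = diag(-19, 15, -6, -12, 15, -9).
T_GS = -(D+L)⁻¹U: row 0 first, T[0,3] = -(-6)/(-19) = -0.3158; later rows by forward substitution.
  T[0,:] = [+0.0000  +0.3158  +0.2632  -0.3158  -0.2105  +0.1053]
  T[1,:] = [+0.0000  +0.0632  -0.2807  +0.2035  +0.0246  +0.4211]
  T[2,:] = [+0.0000  -0.0316  -0.1374  -0.2129  +0.3766  +0.2895]
  T[3,:] = [+0.0000  +0.0579  +0.1594  +0.0199  -0.3942  +0.3026]
  T[4,:] = [+0.0000  +0.1021  +0.1666  -0.1562  -0.1288  -0.3026]
  T[5,:] = [+0.0000  -0.0430  +0.1213  +0.0852  -0.2299  -0.1462]
|eigenvalues of T|: 0.6182, 0.3009, 0.3009, 0.1937, 0.0399, 0.0000.
ρ(T) = max|λ| = 0.6182; 0.6182 < 1 ⇒ converges.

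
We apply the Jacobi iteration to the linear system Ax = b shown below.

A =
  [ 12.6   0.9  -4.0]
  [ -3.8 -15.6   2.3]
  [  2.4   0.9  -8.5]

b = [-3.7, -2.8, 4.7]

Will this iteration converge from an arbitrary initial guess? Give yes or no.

yes

Let D = diag(12.6, -15.6, -8.5); L, U the strict triangles.
T_J = -D⁻¹(L+U): T[1,0] = -(-3.8)/(-15.6) = -0.2436; T[1,1] = 0.
  T[0,:] = [+0.0000, -0.0714, +0.3175]
  T[1,:] = [-0.2436, +0.0000, +0.1474]
  T[2,:] = [+0.2824, +0.1059, +0.0000]
|λ(T)| sorted: 0.3890, 0.2901, 0.0989.
ρ(T) = max|λ| = 0.3890; 0.3890 < 1 ⇒ converges.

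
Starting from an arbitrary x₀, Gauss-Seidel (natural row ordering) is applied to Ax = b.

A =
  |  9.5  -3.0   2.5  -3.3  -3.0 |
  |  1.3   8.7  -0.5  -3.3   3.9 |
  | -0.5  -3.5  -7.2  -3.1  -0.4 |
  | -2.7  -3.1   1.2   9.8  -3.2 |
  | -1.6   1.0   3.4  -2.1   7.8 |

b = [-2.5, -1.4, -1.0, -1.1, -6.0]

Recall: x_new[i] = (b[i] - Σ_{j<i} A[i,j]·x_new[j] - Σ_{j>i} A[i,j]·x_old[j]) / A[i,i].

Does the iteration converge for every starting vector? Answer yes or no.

yes

Split A = D + L + U, D = diag(9.5, 8.7, -7.2, 9.8, 7.8).
T_GS = -(D+L)⁻¹U: row 0 first, T[0,4] = -(-3)/(9.5) = +0.3158; later rows by forward substitution.
  T[0,:] = [+0.0000 +0.3158 -0.2632 +0.3474 +0.3158]
  T[1,:] = [+0.0000 -0.0472 +0.0968 +0.3274 -0.4955]
  T[2,:] = [+0.0000 +0.0010 -0.0288 -0.6138 +0.1634]
  T[3,:] = [+0.0000 +0.0720 -0.0384 +0.2744 +0.2368]
  T[4,:] = [+0.0000 +0.0898 -0.0642 +0.3707 +0.1208]
|roots of det(T-λI)|: 0.5096, 0.1713, 0.1713, 0.0350, 0.0000.
ρ = 0.5096; 0.5096 < 1, so it converges for any x₀.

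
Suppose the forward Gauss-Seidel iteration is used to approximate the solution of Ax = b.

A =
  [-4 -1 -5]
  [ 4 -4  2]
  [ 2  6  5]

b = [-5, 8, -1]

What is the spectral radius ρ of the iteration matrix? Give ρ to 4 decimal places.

Split A = D + L + U, D = diag(-4, -4, 5).
T_GS = -(D+L)⁻¹U: row 0 first, T[0,1] = -(-1)/(-4) = -0.2500; later rows by forward substitution.
  T[0,:] = [+0.0000, -0.2500, -1.2500]
  T[1,:] = [+0.0000, -0.2500, -0.7500]
  T[2,:] = [+0.0000, +0.4000, +1.4000]
|roots of det(T-λI)|: 1.1919, 0.0419, 0.0000.
ρ = 1.1919; 1.1919 > 1, so it fails to converge.

1.1919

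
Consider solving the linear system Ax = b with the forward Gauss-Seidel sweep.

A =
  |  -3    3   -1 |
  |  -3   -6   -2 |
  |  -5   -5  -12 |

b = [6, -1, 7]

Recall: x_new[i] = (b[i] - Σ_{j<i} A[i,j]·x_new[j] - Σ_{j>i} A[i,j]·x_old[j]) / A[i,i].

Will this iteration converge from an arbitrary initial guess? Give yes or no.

Diagonal D = diag(-3, -6, -12); L, U strict lower/upper.
T_GS = -(D+L)⁻¹U: row 0 first, T[0,1] = -(3)/(-3) = +1.0000; later rows by forward substitution.
  T[0,:] = [+0.0000 +1.0000 -0.3333]
  T[1,:] = [+0.0000 -0.5000 -0.1667]
  T[2,:] = [+0.0000 -0.2083 +0.2083]
|roots of det(T-λI)|: 0.5460, 0.2544, 0.0000.
ρ = 0.5460; 0.5460 < 1: convergent.

yes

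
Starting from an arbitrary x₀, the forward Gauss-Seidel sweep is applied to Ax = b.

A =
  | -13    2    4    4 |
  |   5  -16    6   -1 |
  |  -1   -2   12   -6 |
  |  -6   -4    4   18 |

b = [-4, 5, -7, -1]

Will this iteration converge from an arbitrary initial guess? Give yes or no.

Diagonal D = diag(-13, -16, 12, 18); L, U strict lower/upper.
Gauss-Seidel: T = -(D+L)⁻¹U, row 0 first, T[0,2] = -(4)/(-13) = +0.3077; later rows by forward substitution.
  T[0,:] = [+0.0000 +0.1538 +0.3077 +0.3077]
  T[1,:] = [+0.0000 +0.0481 +0.4712 +0.0337]
  T[2,:] = [+0.0000 +0.0208 +0.1042 +0.5312]
  T[3,:] = [+0.0000 +0.0573 +0.1841 -0.0080]
|roots of det(T-λI)|: 0.4368, 0.1484, 0.1484, 0.0000.
ρ = 0.4368; 0.4368 < 1, so it converges for any x₀.

yes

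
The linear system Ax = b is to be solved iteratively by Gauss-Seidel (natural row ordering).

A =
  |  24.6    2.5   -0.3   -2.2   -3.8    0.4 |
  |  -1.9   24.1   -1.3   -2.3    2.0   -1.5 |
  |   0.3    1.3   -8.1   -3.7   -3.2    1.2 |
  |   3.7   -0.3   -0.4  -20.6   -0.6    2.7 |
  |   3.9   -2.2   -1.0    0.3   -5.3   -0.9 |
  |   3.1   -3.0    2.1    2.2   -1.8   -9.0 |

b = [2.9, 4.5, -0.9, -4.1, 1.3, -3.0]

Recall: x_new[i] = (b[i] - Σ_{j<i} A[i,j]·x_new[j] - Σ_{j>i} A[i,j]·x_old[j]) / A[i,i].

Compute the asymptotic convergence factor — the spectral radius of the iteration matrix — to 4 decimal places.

0.3092

Write A = D+L+U with D = diag(24.6, 24.1, -8.1, -20.6, -5.3, -9).
GS T = -(D+L)⁻¹U: row 0 first, T[0,4] = -(-3.8)/(24.6) = +0.1545; later rows by forward substitution.
  T[0,:] = [+0.0000, -0.1016, +0.0122, +0.0894, +0.1545, -0.0163]
  T[1,:] = [+0.0000, -0.0080, +0.0549, +0.1025, -0.0708, +0.0610]
  T[2,:] = [+0.0000, -0.0050, +0.0093, -0.4370, -0.4007, +0.1573]
  T[3,:] = [+0.0000, -0.0180, +0.0012, +0.0231, +0.0074, +0.1242]
  T[4,:] = [+0.0000, -0.0715, -0.0155, +0.1070, +0.2191, -0.2297]
  T[5,:] = [+0.0000, -0.0236, -0.0085, -0.1211, -0.0587, +0.0871]
eigenvalue magnitudes: 0.3092, 0.1194, 0.1194, 0.0311, 0.0311, 0.0000.
ρ = 0.3092; 0.3092 < 1 ⇒ converges.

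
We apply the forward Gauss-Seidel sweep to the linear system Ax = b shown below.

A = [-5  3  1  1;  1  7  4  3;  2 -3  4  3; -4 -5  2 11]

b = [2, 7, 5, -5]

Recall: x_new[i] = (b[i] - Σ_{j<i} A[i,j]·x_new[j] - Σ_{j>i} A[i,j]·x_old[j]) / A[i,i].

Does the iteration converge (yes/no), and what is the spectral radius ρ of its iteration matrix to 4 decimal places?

yes, ρ = 0.6917

Let D = diag(-5, 7, 4, 11); L, U the strict triangles.
Gauss-Seidel: T = -(D+L)⁻¹U, row 0 first, T[0,1] = -(3)/(-5) = +0.6000; later rows by forward substitution.
  T[0,:] = [+0.0000, +0.6000, +0.2000, +0.2000]
  T[1,:] = [+0.0000, -0.0857, -0.6000, -0.4571]
  T[2,:] = [+0.0000, -0.3643, -0.5500, -1.1929]
  T[3,:] = [+0.0000, +0.2455, -0.1000, +0.0818]
|roots of det(T-λI)|: 0.6917, 0.4430, 0.3052, 0.0000.
ρ(T) = max|λ| = 0.6917; 0.6917 < 1 ⇒ converges.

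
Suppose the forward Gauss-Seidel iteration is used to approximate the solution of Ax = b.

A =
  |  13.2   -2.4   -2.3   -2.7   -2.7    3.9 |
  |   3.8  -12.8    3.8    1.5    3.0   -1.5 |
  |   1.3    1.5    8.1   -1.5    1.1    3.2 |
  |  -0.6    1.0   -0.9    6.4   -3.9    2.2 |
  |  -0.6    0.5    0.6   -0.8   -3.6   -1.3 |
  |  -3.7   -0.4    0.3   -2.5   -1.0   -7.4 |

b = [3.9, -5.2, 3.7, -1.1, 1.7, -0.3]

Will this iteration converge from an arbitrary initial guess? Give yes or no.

Write A = D+L+U with D = diag(13.2, -12.8, 8.1, 6.4, -3.6, -7.4).
Gauss-Seidel: T = -(D+L)⁻¹U, row 0 first, T[0,2] = -(-2.3)/(13.2) = +0.1742; later rows by forward substitution.
  T[0,:] = [+0.0000, +0.1818, +0.1742, +0.2045, +0.2045, -0.2955]
  T[1,:] = [+0.0000, +0.0540, +0.3486, +0.1779, +0.2951, -0.2049]
  T[2,:] = [+0.0000, -0.0392, -0.0925, +0.1194, -0.2233, -0.3097]
  T[3,:] = [+0.0000, +0.0031, -0.0511, +0.0082, +0.5510, -0.3830]
  T[4,:] = [+0.0000, -0.0300, +0.0153, +0.0087, -0.1528, -0.3068]
  T[5,:] = [+0.0000, -0.0924, -0.0945, -0.1110, -0.2928, +0.3171]
eigenvalue magnitudes: 0.6513, 0.2531, 0.2531, 0.1624, 0.1624, 0.0000.
ρ(T) = max|λ| = 0.6513; 0.6513 < 1 ⇒ converges.

yes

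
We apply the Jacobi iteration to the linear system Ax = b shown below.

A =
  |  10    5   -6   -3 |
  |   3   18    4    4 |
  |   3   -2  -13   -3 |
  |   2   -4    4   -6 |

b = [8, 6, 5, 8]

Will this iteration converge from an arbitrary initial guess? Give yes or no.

yes

Write A = D+L+U with D = diag(10, 18, -13, -6).
Jacobi: T = -D⁻¹(L+U), T[0,2] = -(-6)/(10) = +0.6000; T[0,0] = 0.
  T[0,:] = [+0.0000, -0.5000, +0.6000, +0.3000]
  T[1,:] = [-0.1667, +0.0000, -0.2222, -0.2222]
  T[2,:] = [+0.2308, -0.1538, +0.0000, -0.2308]
  T[3,:] = [+0.3333, -0.6667, +0.6667, +0.0000]
|λ(T)| sorted: 0.7073, 0.3402, 0.3402, 0.0522.
ρ(T) = max|λ| = 0.7073; 0.7073 < 1, so it converges for any x₀.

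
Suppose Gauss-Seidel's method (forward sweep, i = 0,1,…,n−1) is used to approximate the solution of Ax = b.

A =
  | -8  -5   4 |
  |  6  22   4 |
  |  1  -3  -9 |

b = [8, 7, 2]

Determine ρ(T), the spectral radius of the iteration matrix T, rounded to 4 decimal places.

Diagonal D = diag(-8, 22, -9); L, U strict lower/upper.
GS T = -(D+L)⁻¹U: row 0 first, T[0,2] = -(4)/(-8) = +0.5000; later rows by forward substitution.
  T[0,:] = [+0.0000, -0.6250, +0.5000]
  T[1,:] = [+0.0000, +0.1705, -0.3182]
  T[2,:] = [+0.0000, -0.1263, +0.1616]
|λ(T)| sorted: 0.3665, 0.0344, 0.0000.
ρ(T) = max|λ| = 0.3665; 0.3665 < 1: convergent.

0.3665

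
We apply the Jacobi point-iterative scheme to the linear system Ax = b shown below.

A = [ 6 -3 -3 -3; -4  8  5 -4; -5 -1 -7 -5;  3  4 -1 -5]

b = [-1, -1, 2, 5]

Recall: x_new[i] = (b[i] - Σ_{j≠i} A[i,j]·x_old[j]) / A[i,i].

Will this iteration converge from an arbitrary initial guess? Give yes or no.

A = D + L + U where D = diag(6, 8, -7, -5).
Jacobi: T = -D⁻¹(L+U), T[2,0] = -(-5)/(-7) = -0.7143; T[2,2] = 0.
  T[0,:] = [+0.0000 +0.5000 +0.5000 +0.5000]
  T[1,:] = [+0.5000 +0.0000 -0.6250 +0.5000]
  T[2,:] = [-0.7143 -0.1429 +0.0000 -0.7143]
  T[3,:] = [+0.6000 +0.8000 -0.2000 +0.0000]
|eigenvalues of T|: 1.2650, 0.6162, 0.6162, 0.5651.
ρ(T) = max|λ| = 1.2650; 1.2650 > 1 ⇒ diverges.

no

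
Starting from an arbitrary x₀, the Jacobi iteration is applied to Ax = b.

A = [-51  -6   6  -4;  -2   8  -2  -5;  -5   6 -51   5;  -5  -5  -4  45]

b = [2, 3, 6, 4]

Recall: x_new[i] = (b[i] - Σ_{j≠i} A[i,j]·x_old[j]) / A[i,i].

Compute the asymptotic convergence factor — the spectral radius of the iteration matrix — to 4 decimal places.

0.3275

Split A = D + L + U, D = diag(-51, 8, -51, 45).
T_J = -D⁻¹(L+U): T[0,2] = -(6)/(-51) = +0.1176; T[0,0] = 0.
  T[0,:] = [+0.0000  -0.1176  +0.1176  -0.0784]
  T[1,:] = [+0.2500  +0.0000  +0.2500  +0.6250]
  T[2,:] = [-0.0980  +0.1176  +0.0000  +0.0980]
  T[3,:] = [+0.1111  +0.1111  +0.0889  +0.0000]
|λ(T)| sorted: 0.3275, 0.2678, 0.1826, 0.1826.
spectral radius ρ = 0.3275; 0.3275 < 1: convergent.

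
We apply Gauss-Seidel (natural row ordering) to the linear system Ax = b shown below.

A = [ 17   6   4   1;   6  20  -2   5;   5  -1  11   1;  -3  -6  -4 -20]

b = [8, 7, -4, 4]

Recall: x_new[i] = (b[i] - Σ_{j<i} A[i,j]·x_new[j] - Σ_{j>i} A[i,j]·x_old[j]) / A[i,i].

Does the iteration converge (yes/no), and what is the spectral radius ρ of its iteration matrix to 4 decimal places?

A = D + L + U where D = diag(17, 20, 11, -20).
Gauss-Seidel: T = -(D+L)⁻¹U, row 0 first, T[0,1] = -(6)/(17) = -0.3529; later rows by forward substitution.
  T[0,:] = [+0.0000 -0.3529 -0.2353 -0.0588]
  T[1,:] = [+0.0000 +0.1059 +0.1706 -0.2324]
  T[2,:] = [+0.0000 +0.1701 +0.1225 -0.0853]
  T[3,:] = [+0.0000 -0.0128 -0.0404 +0.0956]
eigenvalue magnitudes: 0.3213, 0.0401, 0.0374, 0.0000.
spectral radius ρ = 0.3213; 0.3213 < 1, so it converges for any x₀.

yes, ρ = 0.3213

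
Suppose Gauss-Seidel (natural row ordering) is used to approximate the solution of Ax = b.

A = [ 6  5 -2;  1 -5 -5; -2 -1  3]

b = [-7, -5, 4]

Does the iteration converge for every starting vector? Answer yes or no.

A = D + L + U where D = diag(6, -5, 3).
T_GS = -(D+L)⁻¹U: row 0 first, T[0,2] = -(-2)/(6) = +0.3333; later rows by forward substitution.
  T[0,:] = [+0.0000 -0.8333 +0.3333]
  T[1,:] = [+0.0000 -0.1667 -0.9333]
  T[2,:] = [+0.0000 -0.6111 -0.0889]
|λ(T)| sorted: 0.8840, 0.6285, 0.0000.
ρ = 0.8840; 0.8840 < 1: convergent.

yes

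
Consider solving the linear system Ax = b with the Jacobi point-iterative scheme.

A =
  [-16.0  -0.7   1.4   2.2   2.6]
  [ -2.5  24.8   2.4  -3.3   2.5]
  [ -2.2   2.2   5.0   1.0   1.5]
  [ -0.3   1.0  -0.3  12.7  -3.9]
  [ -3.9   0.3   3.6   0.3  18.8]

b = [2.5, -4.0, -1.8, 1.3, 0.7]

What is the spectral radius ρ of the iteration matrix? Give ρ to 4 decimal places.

0.4367

Split A = D + L + U, D = diag(-16, 24.8, 5, 12.7, 18.8).
Jacobi T = -D⁻¹(L+U): T[0,4] = -(2.6)/(-16) = +0.1625; T[0,0] = 0.
  T[0,:] = [+0.0000  -0.0437  +0.0875  +0.1375  +0.1625]
  T[1,:] = [+0.1008  +0.0000  -0.0968  +0.1331  -0.1008]
  T[2,:] = [+0.4400  -0.4400  +0.0000  -0.2000  -0.3000]
  T[3,:] = [+0.0236  -0.0787  +0.0236  +0.0000  +0.3071]
  T[4,:] = [+0.2074  -0.0160  -0.1915  -0.0160  +0.0000]
|eigenvalues of T|: 0.4367, 0.3410, 0.1487, 0.1156, 0.1156.
ρ(T) = max|λ| = 0.4367; 0.4367 < 1 ⇒ converges.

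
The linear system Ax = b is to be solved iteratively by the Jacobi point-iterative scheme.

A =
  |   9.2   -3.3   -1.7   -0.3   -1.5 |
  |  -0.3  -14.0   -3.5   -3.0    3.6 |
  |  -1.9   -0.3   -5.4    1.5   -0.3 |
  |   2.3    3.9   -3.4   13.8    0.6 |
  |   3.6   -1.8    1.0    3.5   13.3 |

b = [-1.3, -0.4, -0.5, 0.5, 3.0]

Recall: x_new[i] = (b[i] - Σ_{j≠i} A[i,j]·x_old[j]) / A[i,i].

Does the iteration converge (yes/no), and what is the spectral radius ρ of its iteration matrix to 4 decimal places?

yes, ρ = 0.5885

A = D + L + U where D = diag(9.2, -14, -5.4, 13.8, 13.3).
T_J = -D⁻¹(L+U): T[3,0] = -(2.3)/(13.8) = -0.1667; T[3,3] = 0.
  T[0,:] = [+0.0000  +0.3587  +0.1848  +0.0326  +0.1630]
  T[1,:] = [-0.0214  +0.0000  -0.2500  -0.2143  +0.2571]
  T[2,:] = [-0.3519  -0.0556  +0.0000  +0.2778  -0.0556]
  T[3,:] = [-0.1667  -0.2826  +0.2464  +0.0000  -0.0435]
  T[4,:] = [-0.2707  +0.1353  -0.0752  -0.2632  +0.0000]
eigenvalue magnitudes: 0.5885, 0.3966, 0.3966, 0.2997, 0.2997.
ρ(T) = max|λ| = 0.5885; 0.5885 < 1 ⇒ converges.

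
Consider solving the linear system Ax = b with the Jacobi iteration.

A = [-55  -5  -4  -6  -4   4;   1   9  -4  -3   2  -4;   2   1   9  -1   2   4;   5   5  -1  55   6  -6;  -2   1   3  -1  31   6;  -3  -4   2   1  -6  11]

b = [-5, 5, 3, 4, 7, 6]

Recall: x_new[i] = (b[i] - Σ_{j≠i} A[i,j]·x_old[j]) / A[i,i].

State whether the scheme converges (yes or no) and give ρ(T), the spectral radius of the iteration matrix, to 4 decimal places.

Write A = D+L+U with D = diag(-55, 9, 9, 55, 31, 11).
Jacobi: T = -D⁻¹(L+U), T[3,2] = -(-1)/(55) = +0.0182; T[3,3] = 0.
  T[0,:] = [+0.0000  -0.0909  -0.0727  -0.1091  -0.0727  +0.0727]
  T[1,:] = [-0.1111  +0.0000  +0.4444  +0.3333  -0.2222  +0.4444]
  T[2,:] = [-0.2222  -0.1111  +0.0000  +0.1111  -0.2222  -0.4444]
  T[3,:] = [-0.0909  -0.0909  +0.0182  +0.0000  -0.1091  +0.1091]
  T[4,:] = [+0.0645  -0.0323  -0.0968  +0.0323  +0.0000  -0.1935]
  T[5,:] = [+0.2727  +0.3636  -0.1818  -0.0909  +0.5455  +0.0000]
|roots of det(T-λI)|: 0.3981, 0.2485, 0.2485, 0.1350, 0.1350, 0.0445.
ρ(T) = max|λ| = 0.3981; 0.3981 < 1 ⇒ converges.

yes, ρ = 0.3981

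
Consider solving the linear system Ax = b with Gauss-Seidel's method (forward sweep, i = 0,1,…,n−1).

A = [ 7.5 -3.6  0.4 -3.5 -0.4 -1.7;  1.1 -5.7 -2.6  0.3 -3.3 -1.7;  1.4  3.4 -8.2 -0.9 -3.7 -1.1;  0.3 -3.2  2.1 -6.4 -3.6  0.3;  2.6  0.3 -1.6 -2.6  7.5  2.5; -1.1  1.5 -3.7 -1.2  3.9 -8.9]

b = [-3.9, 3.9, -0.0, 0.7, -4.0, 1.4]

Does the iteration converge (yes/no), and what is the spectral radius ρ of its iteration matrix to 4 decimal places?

yes, ρ = 0.6644

A = D + L + U where D = diag(7.5, -5.7, -8.2, -6.4, 7.5, -8.9).
Gauss-Seidel: T = -(D+L)⁻¹U, row 0 first, T[0,5] = -(-1.7)/(7.5) = +0.2267; later rows by forward substitution.
  T[0,:] = [+0.0000, +0.4800, -0.0533, +0.4667, +0.0533, +0.2267]
  T[1,:] = [+0.0000, +0.0926, -0.4664, +0.1427, -0.5687, -0.2545]
  T[2,:] = [+0.0000, +0.1204, -0.2025, +0.0291, -0.6779, -0.2010]
  T[3,:] = [+0.0000, +0.0157, +0.1643, -0.0399, -0.4981, +0.1188]
  T[4,:] = [+0.0000, -0.1390, +0.0509, -0.1751, -0.3130, -0.4034]
  T[5,:] = [+0.0000, -0.1568, +0.0123, -0.1171, +0.1094, -0.1802]
|eigenvalues of T|: 0.6644, 0.2408, 0.2408, 0.1202, 0.1202, 0.0000.
ρ(T) = max|λ| = 0.6644; 0.6644 < 1, so it converges for any x₀.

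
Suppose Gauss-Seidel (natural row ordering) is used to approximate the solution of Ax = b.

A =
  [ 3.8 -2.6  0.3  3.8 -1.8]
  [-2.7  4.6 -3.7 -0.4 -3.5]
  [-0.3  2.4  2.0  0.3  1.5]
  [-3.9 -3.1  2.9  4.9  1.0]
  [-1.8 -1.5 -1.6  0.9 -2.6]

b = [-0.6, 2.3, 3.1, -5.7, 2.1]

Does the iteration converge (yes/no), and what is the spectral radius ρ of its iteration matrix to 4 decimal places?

Split A = D + L + U, D = diag(3.8, 4.6, 2, 4.9, -2.6).
GS T = -(D+L)⁻¹U: row 0 first, T[0,2] = -(0.3)/(3.8) = -0.0789; later rows by forward substitution.
  T[0,:] = [+0.0000, +0.6842, -0.0789, -1.0000, +0.4737]
  T[1,:] = [+0.0000, +0.4016, +0.7580, -0.5000, +1.0389]
  T[2,:] = [+0.0000, -0.3793, -0.9215, +0.3000, -1.9256]
  T[3,:] = [+0.0000, +1.0231, +0.9621, -1.2898, +1.9699]
  T[4,:] = [+0.0000, -0.1178, +0.5174, +0.3497, +0.9396]
eigenvalue magnitudes: 1.2293, 0.3239, 0.1898, 0.1544, 0.0000.
ρ(T) = max|λ| = 1.2293; 1.2293 > 1, so it fails to converge.

no, ρ = 1.2293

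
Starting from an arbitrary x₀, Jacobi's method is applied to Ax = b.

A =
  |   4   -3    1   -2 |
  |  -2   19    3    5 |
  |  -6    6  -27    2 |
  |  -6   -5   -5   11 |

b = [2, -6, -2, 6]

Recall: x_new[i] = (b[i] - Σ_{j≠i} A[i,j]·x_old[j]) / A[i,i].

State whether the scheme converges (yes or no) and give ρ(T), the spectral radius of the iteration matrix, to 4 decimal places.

yes, ρ = 0.7593

A = D + L + U where D = diag(4, 19, -27, 11).
T_J = -D⁻¹(L+U): T[0,2] = -(1)/(4) = -0.2500; T[0,0] = 0.
  T[0,:] = [+0.0000, +0.7500, -0.2500, +0.5000]
  T[1,:] = [+0.1053, +0.0000, -0.1579, -0.2632]
  T[2,:] = [-0.2222, +0.2222, +0.0000, +0.0741]
  T[3,:] = [+0.5455, +0.4545, +0.4545, +0.0000]
|eigenvalues of T|: 0.7593, 0.4336, 0.3861, 0.3861.
ρ = 0.7593; 0.7593 < 1, so it converges for any x₀.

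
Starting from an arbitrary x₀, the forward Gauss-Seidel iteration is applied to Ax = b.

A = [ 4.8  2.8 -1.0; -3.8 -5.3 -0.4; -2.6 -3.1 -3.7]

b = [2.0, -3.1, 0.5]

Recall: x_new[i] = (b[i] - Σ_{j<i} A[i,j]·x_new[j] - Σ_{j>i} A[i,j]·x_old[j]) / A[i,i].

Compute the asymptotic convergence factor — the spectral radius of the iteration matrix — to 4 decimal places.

0.3785

A = D + L + U where D = diag(4.8, -5.3, -3.7).
Gauss-Seidel: T = -(D+L)⁻¹U, row 0 first, T[0,1] = -(2.8)/(4.8) = -0.5833; later rows by forward substitution.
  T[0,:] = [+0.0000  -0.5833  +0.2083]
  T[1,:] = [+0.0000  +0.4182  -0.2248]
  T[2,:] = [+0.0000  +0.0595  +0.0420]
|roots of det(T-λI)|: 0.3785, 0.0817, 0.0000.
ρ = 0.3785; 0.3785 < 1: convergent.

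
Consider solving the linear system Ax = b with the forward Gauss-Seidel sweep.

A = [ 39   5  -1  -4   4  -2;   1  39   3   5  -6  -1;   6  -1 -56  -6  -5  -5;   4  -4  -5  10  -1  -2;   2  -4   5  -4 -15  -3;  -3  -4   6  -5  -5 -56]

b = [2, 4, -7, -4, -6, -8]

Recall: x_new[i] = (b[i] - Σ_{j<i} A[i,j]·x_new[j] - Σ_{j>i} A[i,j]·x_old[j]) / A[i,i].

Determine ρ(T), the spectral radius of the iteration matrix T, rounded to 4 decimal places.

Let D = diag(39, 39, -56, 10, -15, -56); L, U the strict triangles.
T_GS = -(D+L)⁻¹U: row 0 first, T[0,1] = -(5)/(39) = -0.1282; later rows by forward substitution.
  T[0,:] = [+0.0000  -0.1282  +0.0256  +0.1026  -0.1026  +0.0513]
  T[1,:] = [+0.0000  +0.0033  -0.0776  -0.1308  +0.1565  +0.0243]
  T[2,:] = [+0.0000  -0.0138  +0.0041  -0.0938  -0.1031  -0.0842]
  T[3,:] = [+0.0000  +0.0457  -0.0392  -0.1403  +0.1521  +0.1471]
  T[4,:] = [+0.0000  -0.0348  +0.0359  +0.0547  -0.1303  -0.2670]
  T[5,:] = [+0.0000  +0.0042  +0.0049  +0.0014  -0.0187  -0.0028]
|λ(T)| sorted: 0.2023, 0.0665, 0.0665, 0.0356, 0.0356, 0.0000.
spectral radius ρ = 0.2023; 0.2023 < 1 ⇒ converges.

0.2023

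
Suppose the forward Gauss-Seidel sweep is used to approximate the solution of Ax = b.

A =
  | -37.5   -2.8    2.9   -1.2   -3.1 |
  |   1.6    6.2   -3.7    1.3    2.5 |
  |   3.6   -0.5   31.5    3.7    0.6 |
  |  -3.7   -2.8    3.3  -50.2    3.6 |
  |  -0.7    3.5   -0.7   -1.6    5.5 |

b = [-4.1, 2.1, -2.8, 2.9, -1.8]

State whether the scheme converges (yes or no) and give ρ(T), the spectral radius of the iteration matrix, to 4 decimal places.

yes, ρ = 0.3749

A = D + L + U where D = diag(-37.5, 6.2, 31.5, -50.2, 5.5).
GS T = -(D+L)⁻¹U: row 0 first, T[0,3] = -(-1.2)/(-37.5) = -0.0320; later rows by forward substitution.
  T[0,:] = [+0.0000  -0.0747  +0.0773  -0.0320  -0.0827]
  T[1,:] = [+0.0000  +0.0193  +0.5768  -0.2014  -0.3819]
  T[2,:] = [+0.0000  +0.0088  +0.0003  -0.1170  -0.0157]
  T[3,:] = [+0.0000  +0.0050  -0.0379  +0.0059  +0.0981]
  T[4,:] = [+0.0000  -0.0192  -0.3682  +0.1109  +0.2590]
|λ(T)| sorted: 0.3749, 0.0822, 0.0822, 0.0189, 0.0000.
ρ(T) = max|λ| = 0.3749; 0.3749 < 1 ⇒ converges.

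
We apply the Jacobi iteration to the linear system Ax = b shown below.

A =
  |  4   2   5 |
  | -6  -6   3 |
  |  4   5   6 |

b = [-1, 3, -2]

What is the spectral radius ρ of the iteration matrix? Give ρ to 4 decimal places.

Let D = diag(4, -6, 6); L, U the strict triangles.
T_J = -D⁻¹(L+U): T[1,0] = -(-6)/(-6) = -1.0000; T[1,1] = 0.
  T[0,:] = [+0.0000, -0.5000, -1.2500]
  T[1,:] = [-1.0000, +0.0000, +0.5000]
  T[2,:] = [-0.6667, -0.8333, +0.0000]
moduli |λ_i(T)| = 1.2676, 0.8308, 0.8308.
ρ(T) = max|λ| = 1.2676; 1.2676 > 1 ⇒ diverges.

1.2676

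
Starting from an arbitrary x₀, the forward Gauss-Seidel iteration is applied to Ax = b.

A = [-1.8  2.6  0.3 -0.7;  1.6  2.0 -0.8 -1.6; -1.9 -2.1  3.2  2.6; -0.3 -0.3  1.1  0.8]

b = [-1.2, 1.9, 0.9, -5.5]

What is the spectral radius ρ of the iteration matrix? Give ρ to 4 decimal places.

Let D = diag(-1.8, 2, 3.2, 0.8); L, U the strict triangles.
Gauss-Seidel: T = -(D+L)⁻¹U, row 0 first, T[0,1] = -(2.6)/(-1.8) = +1.4444; later rows by forward substitution.
  T[0,:] = [+0.0000 +1.4444 +0.1667 -0.3889]
  T[1,:] = [+0.0000 -1.1556 +0.2667 +1.1111]
  T[2,:] = [+0.0000 +0.0993 +0.2740 -0.3142]
  T[3,:] = [+0.0000 -0.0282 -0.2142 +0.7029]
moduli |λ_i(T)| = 1.1653, 0.7971, 0.1895, 0.0000.
spectral radius ρ = 1.1653; 1.1653 > 1 ⇒ diverges.

1.1653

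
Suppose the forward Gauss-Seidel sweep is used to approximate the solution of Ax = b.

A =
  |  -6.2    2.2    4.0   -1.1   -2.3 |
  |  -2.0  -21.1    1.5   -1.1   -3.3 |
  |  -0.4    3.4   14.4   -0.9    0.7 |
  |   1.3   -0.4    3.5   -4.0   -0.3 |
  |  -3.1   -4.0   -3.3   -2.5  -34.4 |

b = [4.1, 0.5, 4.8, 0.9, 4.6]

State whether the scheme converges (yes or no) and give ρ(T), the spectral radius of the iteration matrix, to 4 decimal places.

Diagonal D = diag(-6.2, -21.1, 14.4, -4, -34.4); L, U strict lower/upper.
T_GS = -(D+L)⁻¹U: row 0 first, T[0,2] = -(4)/(-6.2) = +0.6452; later rows by forward substitution.
  T[0,:] = [+0.0000  +0.3548  +0.6452  -0.1774  -0.3710]
  T[1,:] = [+0.0000  -0.0336  +0.0099  -0.0353  -0.1212]
  T[2,:] = [+0.0000  +0.0178  +0.0156  +0.0659  -0.0303]
  T[3,:] = [+0.0000  +0.1343  +0.2223  +0.0035  -0.2099]
  T[4,:] = [+0.0000  -0.0395  -0.0769  +0.0135  +0.0657]
|roots of det(T-λI)|: 0.1644, 0.0916, 0.0266, 0.0266, 0.0000.
ρ = 0.1644; 0.1644 < 1 ⇒ converges.

yes, ρ = 0.1644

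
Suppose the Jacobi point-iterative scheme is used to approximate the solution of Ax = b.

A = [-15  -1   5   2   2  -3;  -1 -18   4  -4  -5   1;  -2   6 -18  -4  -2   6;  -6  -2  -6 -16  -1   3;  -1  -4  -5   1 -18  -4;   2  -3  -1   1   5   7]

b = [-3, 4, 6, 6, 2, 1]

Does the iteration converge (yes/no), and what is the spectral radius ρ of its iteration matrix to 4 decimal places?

yes, ρ = 0.8288

Write A = D+L+U with D = diag(-15, -18, -18, -16, -18, 7).
T_J = -D⁻¹(L+U): T[2,3] = -(-4)/(-18) = -0.2222; T[2,2] = 0.
  T[0,:] = [+0.0000  -0.0667  +0.3333  +0.1333  +0.1333  -0.2000]
  T[1,:] = [-0.0556  +0.0000  +0.2222  -0.2222  -0.2778  +0.0556]
  T[2,:] = [-0.1111  +0.3333  +0.0000  -0.2222  -0.1111  +0.3333]
  T[3,:] = [-0.3750  -0.1250  -0.3750  +0.0000  -0.0625  +0.1875]
  T[4,:] = [-0.0556  -0.2222  -0.2778  +0.0556  +0.0000  -0.2222]
  T[5,:] = [-0.2857  +0.4286  +0.1429  -0.1429  -0.7143  +0.0000]
|roots of det(T-λI)|: 0.8288, 0.4437, 0.3165, 0.3165, 0.2888, 0.1933.
ρ(T) = max|λ| = 0.8288; 0.8288 < 1, so it converges for any x₀.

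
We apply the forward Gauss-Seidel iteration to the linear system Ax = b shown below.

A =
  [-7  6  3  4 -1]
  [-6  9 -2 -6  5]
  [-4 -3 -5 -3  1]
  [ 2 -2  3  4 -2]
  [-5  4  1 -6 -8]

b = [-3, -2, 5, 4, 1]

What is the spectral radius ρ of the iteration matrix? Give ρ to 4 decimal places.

1.5229

Diagonal D = diag(-7, 9, -5, 4, -8); L, U strict lower/upper.
T_GS = -(D+L)⁻¹U: row 0 first, T[0,2] = -(3)/(-7) = +0.4286; later rows by forward substitution.
  T[0,:] = [+0.0000, +0.8571, +0.4286, +0.5714, -0.1429]
  T[1,:] = [+0.0000, +0.5714, +0.5079, +1.0476, -0.6508]
  T[2,:] = [+0.0000, -1.0286, -0.6476, -1.6857, +0.7048]
  T[3,:] = [+0.0000, +0.6286, +0.5254, +1.5024, -0.2825]
  T[4,:] = [+0.0000, -0.8500, -0.4889, -1.1708, +0.0639]
moduli |λ_i(T)| = 1.5229, 0.4476, 0.2289, 0.2289, 0.0000.
spectral radius ρ = 1.5229; 1.5229 > 1 ⇒ diverges.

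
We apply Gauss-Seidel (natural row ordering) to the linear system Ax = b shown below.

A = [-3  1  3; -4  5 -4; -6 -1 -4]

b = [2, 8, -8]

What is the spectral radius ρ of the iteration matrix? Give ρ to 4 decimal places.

1.3333

Let D = diag(-3, 5, -4); L, U the strict triangles.
Gauss-Seidel: T = -(D+L)⁻¹U, row 0 first, T[0,1] = -(1)/(-3) = +0.3333; later rows by forward substitution.
  T[0,:] = [+0.0000  +0.3333  +1.0000]
  T[1,:] = [+0.0000  +0.2667  +1.6000]
  T[2,:] = [+0.0000  -0.5667  -1.9000]
|λ(T)| sorted: 1.3333, 0.3000, 0.0000.
ρ(T) = max|λ| = 1.3333; 1.3333 > 1 ⇒ diverges.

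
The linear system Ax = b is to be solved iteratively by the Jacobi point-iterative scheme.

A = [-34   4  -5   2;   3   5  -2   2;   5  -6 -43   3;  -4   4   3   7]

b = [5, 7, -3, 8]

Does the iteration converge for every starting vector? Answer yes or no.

yes

Let D = diag(-34, 5, -43, 7); L, U the strict triangles.
Jacobi: T = -D⁻¹(L+U), T[1,3] = -(2)/(5) = -0.4000; T[1,1] = 0.
  T[0,:] = [+0.0000  +0.1176  -0.1471  +0.0588]
  T[1,:] = [-0.6000  +0.0000  +0.4000  -0.4000]
  T[2,:] = [+0.1163  -0.1395  +0.0000  +0.0698]
  T[3,:] = [+0.5714  -0.5714  -0.4286  +0.0000]
|λ(T)| sorted: 0.4543, 0.3848, 0.3848, 0.0593.
ρ = 0.4543; 0.4543 < 1: convergent.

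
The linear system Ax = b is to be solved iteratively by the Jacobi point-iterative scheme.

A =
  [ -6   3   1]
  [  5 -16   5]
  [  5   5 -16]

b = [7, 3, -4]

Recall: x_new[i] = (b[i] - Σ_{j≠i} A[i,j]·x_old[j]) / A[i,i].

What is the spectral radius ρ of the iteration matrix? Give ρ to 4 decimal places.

0.6387

Diagonal D = diag(-6, -16, -16); L, U strict lower/upper.
Jacobi: T = -D⁻¹(L+U), T[1,2] = -(5)/(-16) = +0.3125; T[1,1] = 0.
  T[0,:] = [+0.0000 +0.5000 +0.1667]
  T[1,:] = [+0.3125 +0.0000 +0.3125]
  T[2,:] = [+0.3125 +0.3125 +0.0000]
moduli |λ_i(T)| = 0.6387, 0.3262, 0.3125.
ρ = 0.6387; 0.6387 < 1: convergent.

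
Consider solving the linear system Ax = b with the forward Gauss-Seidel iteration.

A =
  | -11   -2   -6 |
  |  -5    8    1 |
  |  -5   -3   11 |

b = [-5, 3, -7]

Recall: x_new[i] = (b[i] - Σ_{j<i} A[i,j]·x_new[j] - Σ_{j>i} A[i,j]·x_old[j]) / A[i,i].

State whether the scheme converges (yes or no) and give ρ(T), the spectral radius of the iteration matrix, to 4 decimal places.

yes, ρ = 0.5089

A = D + L + U where D = diag(-11, 8, 11).
Gauss-Seidel: T = -(D+L)⁻¹U, row 0 first, T[0,1] = -(-2)/(-11) = -0.1818; later rows by forward substitution.
  T[0,:] = [+0.0000 -0.1818 -0.5455]
  T[1,:] = [+0.0000 -0.1136 -0.4659]
  T[2,:] = [+0.0000 -0.1136 -0.3750]
moduli |λ_i(T)| = 0.5089, 0.0203, 0.0000.
spectral radius ρ = 0.5089; 0.5089 < 1: convergent.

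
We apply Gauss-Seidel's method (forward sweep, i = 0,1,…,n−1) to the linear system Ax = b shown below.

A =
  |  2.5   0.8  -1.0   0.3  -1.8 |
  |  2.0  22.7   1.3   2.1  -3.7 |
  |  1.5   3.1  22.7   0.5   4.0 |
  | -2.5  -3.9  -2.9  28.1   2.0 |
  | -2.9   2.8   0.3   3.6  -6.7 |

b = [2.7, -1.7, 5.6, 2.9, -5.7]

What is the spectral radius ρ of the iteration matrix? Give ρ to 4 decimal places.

Write A = D+L+U with D = diag(2.5, 22.7, 22.7, 28.1, -6.7).
Gauss-Seidel: T = -(D+L)⁻¹U, row 0 first, T[0,4] = -(-1.8)/(2.5) = +0.7200; later rows by forward substitution.
  T[0,:] = [+0.0000 -0.3200 +0.4000 -0.1200 +0.7200]
  T[1,:] = [+0.0000 +0.0282 -0.0925 -0.0819 +0.0996]
  T[2,:] = [+0.0000 +0.0173 -0.0138 -0.0029 -0.2374]
  T[3,:] = [+0.0000 -0.0228 +0.0213 -0.0223 -0.0178]
  T[4,:] = [+0.0000 +0.1388 -0.2010 +0.0056 -0.2902]
|λ(T)| sorted: 0.4218, 0.1693, 0.0492, 0.0035, 0.0000.
ρ = 0.4218; 0.4218 < 1: convergent.

0.4218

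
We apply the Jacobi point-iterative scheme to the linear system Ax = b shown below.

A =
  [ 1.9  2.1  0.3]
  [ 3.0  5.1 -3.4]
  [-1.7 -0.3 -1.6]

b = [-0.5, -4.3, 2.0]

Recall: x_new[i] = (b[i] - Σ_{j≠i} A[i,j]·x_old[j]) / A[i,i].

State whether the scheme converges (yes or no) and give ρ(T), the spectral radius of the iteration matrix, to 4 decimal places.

no, ρ = 1.1625

Diagonal D = diag(1.9, 5.1, -1.6); L, U strict lower/upper.
Jacobi: T = -D⁻¹(L+U), T[0,1] = -(2.1)/(1.9) = -1.1053; T[0,0] = 0.
  T[0,:] = [+0.0000  -1.1053  -0.1579]
  T[1,:] = [-0.5882  +0.0000  +0.6667]
  T[2,:] = [-1.0625  -0.1875  +0.0000]
moduli |λ_i(T)| = 1.1625, 0.8115, 0.8115.
spectral radius ρ = 1.1625; 1.1625 > 1: divergent.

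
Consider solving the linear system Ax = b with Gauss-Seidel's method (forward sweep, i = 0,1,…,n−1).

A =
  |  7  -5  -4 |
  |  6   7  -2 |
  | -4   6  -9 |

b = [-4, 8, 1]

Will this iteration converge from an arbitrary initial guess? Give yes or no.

Write A = D+L+U with D = diag(7, 7, -9).
Gauss-Seidel: T = -(D+L)⁻¹U, row 0 first, T[0,1] = -(-5)/(7) = +0.7143; later rows by forward substitution.
  T[0,:] = [+0.0000, +0.7143, +0.5714]
  T[1,:] = [+0.0000, -0.6122, -0.2041]
  T[2,:] = [+0.0000, -0.7256, -0.3900]
moduli |λ_i(T)| = 0.9017, 0.1006, 0.0000.
spectral radius ρ = 0.9017; 0.9017 < 1 ⇒ converges.

yes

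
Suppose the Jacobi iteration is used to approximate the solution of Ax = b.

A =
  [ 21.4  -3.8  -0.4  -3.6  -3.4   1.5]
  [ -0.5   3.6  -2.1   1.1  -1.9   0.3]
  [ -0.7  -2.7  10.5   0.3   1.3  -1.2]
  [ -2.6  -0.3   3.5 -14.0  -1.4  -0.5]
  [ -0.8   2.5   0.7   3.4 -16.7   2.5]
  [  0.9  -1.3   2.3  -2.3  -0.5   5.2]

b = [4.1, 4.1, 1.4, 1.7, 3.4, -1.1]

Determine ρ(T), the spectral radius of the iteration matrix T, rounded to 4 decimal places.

0.5038

Diagonal D = diag(21.4, 3.6, 10.5, -14, -16.7, 5.2); L, U strict lower/upper.
Jacobi T = -D⁻¹(L+U): T[0,3] = -(-3.6)/(21.4) = +0.1682; T[0,0] = 0.
  T[0,:] = [+0.0000, +0.1776, +0.0187, +0.1682, +0.1589, -0.0701]
  T[1,:] = [+0.1389, +0.0000, +0.5833, -0.3056, +0.5278, -0.0833]
  T[2,:] = [+0.0667, +0.2571, +0.0000, -0.0286, -0.1238, +0.1143]
  T[3,:] = [-0.1857, -0.0214, +0.2500, +0.0000, -0.1000, -0.0357]
  T[4,:] = [-0.0479, +0.1497, +0.0419, +0.2036, +0.0000, +0.1497]
  T[5,:] = [-0.1731, +0.2500, -0.4423, +0.4423, +0.0962, +0.0000]
moduli |λ_i(T)| = 0.5038, 0.4125, 0.4125, 0.2574, 0.2574, 0.1322.
spectral radius ρ = 0.5038; 0.5038 < 1 ⇒ converges.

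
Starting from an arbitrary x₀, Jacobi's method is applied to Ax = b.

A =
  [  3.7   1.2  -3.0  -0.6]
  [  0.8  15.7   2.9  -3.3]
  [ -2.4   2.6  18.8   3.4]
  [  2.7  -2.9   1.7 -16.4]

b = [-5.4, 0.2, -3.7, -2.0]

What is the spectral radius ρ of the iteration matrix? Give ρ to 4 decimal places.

A = D + L + U where D = diag(3.7, 15.7, 18.8, -16.4).
Jacobi: T = -D⁻¹(L+U), T[1,3] = -(-3.3)/(15.7) = +0.2102; T[1,1] = 0.
  T[0,:] = [+0.0000 -0.3243 +0.8108 +0.1622]
  T[1,:] = [-0.0510 +0.0000 -0.1847 +0.2102]
  T[2,:] = [+0.1277 -0.1383 +0.0000 -0.1809]
  T[3,:] = [+0.1646 -0.1768 +0.1037 +0.0000]
eigenvalue magnitudes: 0.4024, 0.3058, 0.3058, 0.0962.
spectral radius ρ = 0.4024; 0.4024 < 1: convergent.

0.4024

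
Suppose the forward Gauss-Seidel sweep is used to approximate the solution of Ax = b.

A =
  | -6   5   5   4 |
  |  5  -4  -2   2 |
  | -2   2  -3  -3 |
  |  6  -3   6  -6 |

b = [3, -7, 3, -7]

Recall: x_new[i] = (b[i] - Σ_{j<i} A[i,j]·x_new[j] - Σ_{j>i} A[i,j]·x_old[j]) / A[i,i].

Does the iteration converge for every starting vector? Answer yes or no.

no

Diagonal D = diag(-6, -4, -3, -6); L, U strict lower/upper.
GS T = -(D+L)⁻¹U: row 0 first, T[0,2] = -(5)/(-6) = +0.8333; later rows by forward substitution.
  T[0,:] = [+0.0000 +0.8333 +0.8333 +0.6667]
  T[1,:] = [+0.0000 +1.0417 +0.5417 +1.3333]
  T[2,:] = [+0.0000 +0.1389 -0.1944 -0.5556]
  T[3,:] = [+0.0000 +0.4514 +0.3681 -0.5556]
|λ(T)| sorted: 1.3597, 0.5536, 0.5536, 0.0000.
ρ = 1.3597; 1.3597 > 1 ⇒ diverges.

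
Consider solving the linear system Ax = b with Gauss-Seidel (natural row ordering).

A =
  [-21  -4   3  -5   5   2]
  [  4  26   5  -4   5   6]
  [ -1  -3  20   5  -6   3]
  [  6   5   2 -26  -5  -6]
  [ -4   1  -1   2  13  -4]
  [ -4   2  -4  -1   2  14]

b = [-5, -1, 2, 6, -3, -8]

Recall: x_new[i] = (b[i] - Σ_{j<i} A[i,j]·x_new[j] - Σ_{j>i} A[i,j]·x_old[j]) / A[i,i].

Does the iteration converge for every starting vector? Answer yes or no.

Let D = diag(-21, 26, 20, -26, 13, 14); L, U the strict triangles.
GS T = -(D+L)⁻¹U: row 0 first, T[0,3] = -(-5)/(-21) = -0.2381; later rows by forward substitution.
  T[0,:] = [+0.0000 -0.1905 +0.1429 -0.2381 +0.2381 +0.0952]
  T[1,:] = [+0.0000 +0.0293 -0.2143 +0.1905 -0.2289 -0.2454]
  T[2,:] = [+0.0000 -0.0051 -0.0250 -0.2333 +0.2776 -0.1821]
  T[3,:] = [+0.0000 -0.0387 -0.0102 -0.0363 -0.1600 -0.2700]
  T[4,:] = [+0.0000 -0.0553 +0.0601 -0.1003 +0.1368 +0.3834]
  T[5,:] = [+0.0000 -0.0549 +0.0550 -0.1502 +0.1491 -0.0638]
|λ(T)| sorted: 0.5055, 0.2685, 0.1399, 0.1399, 0.0583, 0.0000.
spectral radius ρ = 0.5055; 0.5055 < 1 ⇒ converges.

yes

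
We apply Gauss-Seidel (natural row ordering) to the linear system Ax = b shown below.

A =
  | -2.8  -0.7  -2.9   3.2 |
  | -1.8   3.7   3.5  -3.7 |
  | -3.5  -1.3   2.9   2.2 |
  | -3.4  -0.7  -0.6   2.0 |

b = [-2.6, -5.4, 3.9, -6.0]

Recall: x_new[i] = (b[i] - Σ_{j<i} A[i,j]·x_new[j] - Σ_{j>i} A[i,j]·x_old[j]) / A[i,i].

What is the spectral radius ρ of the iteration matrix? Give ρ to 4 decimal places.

Split A = D + L + U, D = diag(-2.8, 3.7, 2.9, 2).
Gauss-Seidel: T = -(D+L)⁻¹U, row 0 first, T[0,1] = -(-0.7)/(-2.8) = -0.2500; later rows by forward substitution.
  T[0,:] = [+0.0000 -0.2500 -1.0357 +1.1429]
  T[1,:] = [+0.0000 -0.1216 -1.4498 +1.5560]
  T[2,:] = [+0.0000 -0.3562 -1.8999 +1.3182]
  T[3,:] = [+0.0000 -0.5744 -2.8381 +2.8829]
|roots of det(T-λI)|: 1.6467, 0.9752, 0.1899, 0.0000.
ρ(T) = max|λ| = 1.6467; 1.6467 > 1 ⇒ diverges.

1.6467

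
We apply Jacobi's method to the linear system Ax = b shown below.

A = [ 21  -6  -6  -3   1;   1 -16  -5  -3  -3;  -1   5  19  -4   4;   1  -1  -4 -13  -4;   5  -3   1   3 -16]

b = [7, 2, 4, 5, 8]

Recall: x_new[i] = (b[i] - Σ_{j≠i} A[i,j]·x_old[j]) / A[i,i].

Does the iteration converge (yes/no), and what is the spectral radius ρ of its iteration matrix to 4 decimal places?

A = D + L + U where D = diag(21, -16, 19, -13, -16).
T_J = -D⁻¹(L+U): T[1,3] = -(-3)/(-16) = -0.1875; T[1,1] = 0.
  T[0,:] = [+0.0000, +0.2857, +0.2857, +0.1429, -0.0476]
  T[1,:] = [+0.0625, +0.0000, -0.3125, -0.1875, -0.1875]
  T[2,:] = [+0.0526, -0.2632, +0.0000, +0.2105, -0.2105]
  T[3,:] = [+0.0769, -0.0769, -0.3077, +0.0000, -0.3077]
  T[4,:] = [+0.3125, -0.1875, +0.0625, +0.1875, +0.0000]
|λ(T)| sorted: 0.5073, 0.3940, 0.3940, 0.1204, 0.1204.
ρ = 0.5073; 0.5073 < 1 ⇒ converges.

yes, ρ = 0.5073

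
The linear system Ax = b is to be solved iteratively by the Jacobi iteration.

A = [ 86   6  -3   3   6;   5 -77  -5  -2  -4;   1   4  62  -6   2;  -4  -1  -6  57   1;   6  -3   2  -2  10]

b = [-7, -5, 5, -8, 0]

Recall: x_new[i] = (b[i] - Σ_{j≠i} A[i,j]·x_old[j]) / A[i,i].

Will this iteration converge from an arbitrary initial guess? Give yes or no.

Split A = D + L + U, D = diag(86, -77, 62, 57, 10).
Jacobi: T = -D⁻¹(L+U), T[3,4] = -(1)/(57) = -0.0175; T[3,3] = 0.
  T[0,:] = [+0.0000, -0.0698, +0.0349, -0.0349, -0.0698]
  T[1,:] = [+0.0649, +0.0000, -0.0649, -0.0260, -0.0519]
  T[2,:] = [-0.0161, -0.0645, +0.0000, +0.0968, -0.0323]
  T[3,:] = [+0.0702, +0.0175, +0.1053, +0.0000, -0.0175]
  T[4,:] = [-0.6000, +0.3000, -0.2000, +0.2000, +0.0000]
moduli |λ_i(T)| = 0.2195, 0.1507, 0.1440, 0.1440, 0.1059.
ρ(T) = max|λ| = 0.2195; 0.2195 < 1, so it converges for any x₀.

yes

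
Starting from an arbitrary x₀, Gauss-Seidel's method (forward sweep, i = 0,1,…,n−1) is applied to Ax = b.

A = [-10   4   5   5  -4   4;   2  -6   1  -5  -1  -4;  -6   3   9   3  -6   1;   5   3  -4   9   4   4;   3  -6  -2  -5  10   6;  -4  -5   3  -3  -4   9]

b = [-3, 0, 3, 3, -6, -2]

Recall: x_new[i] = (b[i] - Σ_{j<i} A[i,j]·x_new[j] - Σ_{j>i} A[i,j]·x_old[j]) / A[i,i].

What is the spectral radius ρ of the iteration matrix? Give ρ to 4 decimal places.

Write A = D+L+U with D = diag(-10, -6, 9, 9, 10, 9).
T_GS = -(D+L)⁻¹U: row 0 first, T[0,1] = -(4)/(-10) = +0.4000; later rows by forward substitution.
  T[0,:] = [+0.0000, +0.4000, +0.5000, +0.5000, -0.4000, +0.4000]
  T[1,:] = [+0.0000, +0.1333, +0.3333, -0.6667, -0.3000, -0.5333]
  T[2,:] = [+0.0000, +0.2222, +0.2222, +0.2222, +0.5000, +0.3333]
  T[3,:] = [+0.0000, -0.1679, -0.2901, +0.0432, +0.1000, -0.3407]
  T[4,:] = [+0.0000, -0.0795, -0.0506, -0.4840, +0.0900, -1.1437]
  T[5,:] = [+0.0000, +0.0865, +0.2141, -0.4229, -0.4378, -0.8515]
|λ(T)| sorted: 1.3551, 0.4915, 0.4915, 0.0897, 0.0897, 0.0000.
spectral radius ρ = 1.3551; 1.3551 > 1: divergent.

1.3551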